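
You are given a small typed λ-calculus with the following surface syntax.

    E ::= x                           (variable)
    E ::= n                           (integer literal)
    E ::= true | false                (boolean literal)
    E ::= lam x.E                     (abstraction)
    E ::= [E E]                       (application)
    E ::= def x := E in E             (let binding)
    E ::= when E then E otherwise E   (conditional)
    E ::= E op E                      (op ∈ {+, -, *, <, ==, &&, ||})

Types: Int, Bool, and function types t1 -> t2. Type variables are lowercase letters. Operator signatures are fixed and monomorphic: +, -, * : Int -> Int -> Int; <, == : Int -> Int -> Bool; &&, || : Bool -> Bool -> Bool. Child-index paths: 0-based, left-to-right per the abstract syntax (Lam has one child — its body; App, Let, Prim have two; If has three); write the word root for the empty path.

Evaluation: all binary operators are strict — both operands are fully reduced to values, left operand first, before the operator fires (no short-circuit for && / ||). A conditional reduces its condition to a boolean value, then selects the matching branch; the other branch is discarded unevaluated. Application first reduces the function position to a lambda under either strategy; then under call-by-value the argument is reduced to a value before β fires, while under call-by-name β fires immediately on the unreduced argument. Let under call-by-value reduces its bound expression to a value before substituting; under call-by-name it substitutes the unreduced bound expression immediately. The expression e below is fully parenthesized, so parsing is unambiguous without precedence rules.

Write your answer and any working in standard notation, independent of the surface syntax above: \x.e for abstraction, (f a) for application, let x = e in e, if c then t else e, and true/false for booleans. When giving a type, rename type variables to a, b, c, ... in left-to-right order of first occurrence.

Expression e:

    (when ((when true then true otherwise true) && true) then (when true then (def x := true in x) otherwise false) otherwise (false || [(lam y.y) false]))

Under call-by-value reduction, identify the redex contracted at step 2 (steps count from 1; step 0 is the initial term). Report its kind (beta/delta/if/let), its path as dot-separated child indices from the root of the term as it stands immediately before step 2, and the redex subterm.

Answer: delta at 0 : (true && true)

Trace:
step 0: (if ((if true then true else true) && true) then (if true then (let x = true in x) else false) else (false || ((\y.y) false)))
step 1: [if@0.0] (if (true && true) then (if true then (let x = true in x) else false) else (false || ((\y.y) false)))
step 2: [delta@0] (if true then (if true then (let x = true in x) else false) else (false || ((\y.y) false)))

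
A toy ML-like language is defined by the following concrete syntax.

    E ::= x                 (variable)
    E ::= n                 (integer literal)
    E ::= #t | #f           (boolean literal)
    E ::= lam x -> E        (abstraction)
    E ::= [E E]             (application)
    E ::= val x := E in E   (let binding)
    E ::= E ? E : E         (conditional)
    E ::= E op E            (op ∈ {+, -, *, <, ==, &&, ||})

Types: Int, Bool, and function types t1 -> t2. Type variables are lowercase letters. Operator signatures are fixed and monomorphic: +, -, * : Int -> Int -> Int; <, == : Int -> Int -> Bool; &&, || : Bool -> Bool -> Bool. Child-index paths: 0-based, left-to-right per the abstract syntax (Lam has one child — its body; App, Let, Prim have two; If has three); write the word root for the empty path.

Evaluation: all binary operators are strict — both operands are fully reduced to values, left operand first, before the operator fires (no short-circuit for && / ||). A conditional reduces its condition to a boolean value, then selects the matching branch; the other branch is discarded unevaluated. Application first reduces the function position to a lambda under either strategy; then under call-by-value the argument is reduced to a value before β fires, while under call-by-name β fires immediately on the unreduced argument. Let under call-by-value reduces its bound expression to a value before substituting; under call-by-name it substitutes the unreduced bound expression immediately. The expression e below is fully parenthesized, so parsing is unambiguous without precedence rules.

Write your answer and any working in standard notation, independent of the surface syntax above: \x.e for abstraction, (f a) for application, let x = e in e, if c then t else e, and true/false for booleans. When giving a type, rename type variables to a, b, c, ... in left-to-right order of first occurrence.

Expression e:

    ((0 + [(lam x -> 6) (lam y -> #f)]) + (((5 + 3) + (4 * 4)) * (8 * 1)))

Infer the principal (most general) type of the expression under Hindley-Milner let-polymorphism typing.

Answer: Int

Derivation:
  unify Int ~ Int
\x._ : a -> Int
\y._ : b -> Bool
  unify a -> Int ~ (b -> Bool) -> c
  unify a ~ b -> Bool
  unify Int ~ c
_ _ : Int
  unify Int ~ Int
  unify Int ~ Int
  unify Int ~ Int
  unify Int ~ Int
  unify Int ~ Int
  unify Int ~ Int
  unify Int ~ Int
  unify Int ~ Int
  unify Int ~ Int
  unify Int ~ Int
  unify Int ~ Int
  unify Int ~ Int
  unify Int ~ Int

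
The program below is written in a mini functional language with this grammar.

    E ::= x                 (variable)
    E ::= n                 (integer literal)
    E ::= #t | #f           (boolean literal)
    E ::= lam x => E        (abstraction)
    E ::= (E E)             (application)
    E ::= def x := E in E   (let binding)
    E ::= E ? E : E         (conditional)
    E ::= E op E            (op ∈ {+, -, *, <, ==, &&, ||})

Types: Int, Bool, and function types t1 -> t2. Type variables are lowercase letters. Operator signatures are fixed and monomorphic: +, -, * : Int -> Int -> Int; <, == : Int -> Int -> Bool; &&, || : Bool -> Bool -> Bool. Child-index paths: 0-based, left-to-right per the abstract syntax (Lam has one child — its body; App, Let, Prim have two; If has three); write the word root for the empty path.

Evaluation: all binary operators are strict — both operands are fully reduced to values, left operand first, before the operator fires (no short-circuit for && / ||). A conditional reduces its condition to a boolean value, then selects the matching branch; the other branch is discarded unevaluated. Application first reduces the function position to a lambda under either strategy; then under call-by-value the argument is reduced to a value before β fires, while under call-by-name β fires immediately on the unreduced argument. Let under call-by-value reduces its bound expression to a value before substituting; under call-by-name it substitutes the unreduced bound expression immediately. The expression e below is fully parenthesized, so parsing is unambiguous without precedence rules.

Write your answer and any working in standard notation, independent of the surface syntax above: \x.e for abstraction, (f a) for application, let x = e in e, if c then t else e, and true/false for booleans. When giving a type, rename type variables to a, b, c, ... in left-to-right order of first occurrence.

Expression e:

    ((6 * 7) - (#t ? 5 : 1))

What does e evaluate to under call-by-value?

Derivation:
step 0: ((6 * 7) - (if true then 5 else 1))
step 1: [delta@0] (42 - (if true then 5 else 1))
step 2: [if@1] (42 - 5)
step 3: [delta@root] 37

Answer: 37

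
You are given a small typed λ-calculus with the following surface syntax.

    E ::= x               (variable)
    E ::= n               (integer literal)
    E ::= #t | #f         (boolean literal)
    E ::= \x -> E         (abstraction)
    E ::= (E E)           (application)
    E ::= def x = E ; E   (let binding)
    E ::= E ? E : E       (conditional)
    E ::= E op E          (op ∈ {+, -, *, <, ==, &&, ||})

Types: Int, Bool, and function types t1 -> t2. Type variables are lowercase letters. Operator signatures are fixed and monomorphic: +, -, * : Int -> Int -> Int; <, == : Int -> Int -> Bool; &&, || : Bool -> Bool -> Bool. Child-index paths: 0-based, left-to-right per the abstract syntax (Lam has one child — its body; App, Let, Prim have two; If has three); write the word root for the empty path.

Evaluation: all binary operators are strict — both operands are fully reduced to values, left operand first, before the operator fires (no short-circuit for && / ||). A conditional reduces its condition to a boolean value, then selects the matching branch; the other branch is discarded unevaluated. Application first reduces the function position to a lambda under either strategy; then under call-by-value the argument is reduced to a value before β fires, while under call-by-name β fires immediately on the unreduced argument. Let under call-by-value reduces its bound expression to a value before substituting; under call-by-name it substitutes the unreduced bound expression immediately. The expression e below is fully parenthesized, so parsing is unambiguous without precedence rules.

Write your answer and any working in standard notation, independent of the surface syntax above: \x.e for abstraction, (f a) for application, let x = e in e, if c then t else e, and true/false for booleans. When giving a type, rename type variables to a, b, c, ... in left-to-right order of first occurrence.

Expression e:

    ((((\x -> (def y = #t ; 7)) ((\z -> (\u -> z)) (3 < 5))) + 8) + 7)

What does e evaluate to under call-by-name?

Answer: 22

Derivation:
step 0: ((((\x.(let y = true in 7)) ((\z.(\u.z)) (3 < 5))) + 8) + 7)
step 1: [beta@0.0] (((let y = true in 7) + 8) + 7)
step 2: [let@0.0] ((7 + 8) + 7)
step 3: [delta@0] (15 + 7)
step 4: [delta@root] 22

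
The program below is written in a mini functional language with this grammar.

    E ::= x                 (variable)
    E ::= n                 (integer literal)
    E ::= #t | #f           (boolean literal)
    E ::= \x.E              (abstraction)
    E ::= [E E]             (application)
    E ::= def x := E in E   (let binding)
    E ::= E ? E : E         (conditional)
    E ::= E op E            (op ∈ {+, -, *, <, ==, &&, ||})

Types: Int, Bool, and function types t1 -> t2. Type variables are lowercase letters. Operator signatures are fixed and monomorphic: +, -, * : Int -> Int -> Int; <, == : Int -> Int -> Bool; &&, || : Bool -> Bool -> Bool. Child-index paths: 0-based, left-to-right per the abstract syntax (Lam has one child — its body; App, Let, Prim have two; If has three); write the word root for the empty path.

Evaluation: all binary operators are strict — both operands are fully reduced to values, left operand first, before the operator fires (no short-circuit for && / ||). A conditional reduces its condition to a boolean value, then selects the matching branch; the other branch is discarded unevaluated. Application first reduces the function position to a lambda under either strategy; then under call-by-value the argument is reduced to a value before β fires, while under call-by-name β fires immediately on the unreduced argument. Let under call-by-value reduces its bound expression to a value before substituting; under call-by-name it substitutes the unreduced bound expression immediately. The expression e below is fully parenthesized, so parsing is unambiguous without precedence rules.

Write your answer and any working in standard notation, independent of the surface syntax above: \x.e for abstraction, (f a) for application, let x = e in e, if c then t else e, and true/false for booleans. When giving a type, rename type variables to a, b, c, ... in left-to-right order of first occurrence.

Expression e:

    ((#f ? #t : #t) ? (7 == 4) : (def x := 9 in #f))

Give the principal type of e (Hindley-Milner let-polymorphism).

Working:
  unify Bool ~ Bool
  unify Bool ~ Bool
  unify Bool ~ Bool
  unify Int ~ Int
  unify Int ~ Int
let x : Int
  unify Bool ~ Bool

Answer: Bool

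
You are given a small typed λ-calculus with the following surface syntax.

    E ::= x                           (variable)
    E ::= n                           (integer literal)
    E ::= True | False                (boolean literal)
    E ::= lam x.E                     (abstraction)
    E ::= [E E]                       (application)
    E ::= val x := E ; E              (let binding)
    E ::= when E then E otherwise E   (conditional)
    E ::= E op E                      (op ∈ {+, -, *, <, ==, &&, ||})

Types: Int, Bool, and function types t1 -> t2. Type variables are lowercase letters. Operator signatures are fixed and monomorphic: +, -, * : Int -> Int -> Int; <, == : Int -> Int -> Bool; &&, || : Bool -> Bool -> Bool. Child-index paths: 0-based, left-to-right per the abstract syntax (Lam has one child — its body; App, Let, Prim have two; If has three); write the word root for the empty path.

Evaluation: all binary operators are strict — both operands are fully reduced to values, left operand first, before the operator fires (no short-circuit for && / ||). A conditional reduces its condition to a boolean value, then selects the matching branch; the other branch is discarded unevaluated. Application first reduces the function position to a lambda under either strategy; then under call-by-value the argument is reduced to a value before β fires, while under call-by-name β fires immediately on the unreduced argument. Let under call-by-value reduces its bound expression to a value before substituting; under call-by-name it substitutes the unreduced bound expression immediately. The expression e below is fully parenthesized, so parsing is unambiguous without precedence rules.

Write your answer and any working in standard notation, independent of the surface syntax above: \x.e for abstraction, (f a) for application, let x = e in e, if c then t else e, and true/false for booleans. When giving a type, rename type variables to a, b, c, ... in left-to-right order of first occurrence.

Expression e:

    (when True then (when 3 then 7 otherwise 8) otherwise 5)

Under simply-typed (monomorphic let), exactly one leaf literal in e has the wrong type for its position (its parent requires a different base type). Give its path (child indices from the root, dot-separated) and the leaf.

Answer: 1.0 : 3

Trace:
  unify Bool ~ Bool
  unify Int ~ Bool
  FAIL: mismatch Int ~ Bool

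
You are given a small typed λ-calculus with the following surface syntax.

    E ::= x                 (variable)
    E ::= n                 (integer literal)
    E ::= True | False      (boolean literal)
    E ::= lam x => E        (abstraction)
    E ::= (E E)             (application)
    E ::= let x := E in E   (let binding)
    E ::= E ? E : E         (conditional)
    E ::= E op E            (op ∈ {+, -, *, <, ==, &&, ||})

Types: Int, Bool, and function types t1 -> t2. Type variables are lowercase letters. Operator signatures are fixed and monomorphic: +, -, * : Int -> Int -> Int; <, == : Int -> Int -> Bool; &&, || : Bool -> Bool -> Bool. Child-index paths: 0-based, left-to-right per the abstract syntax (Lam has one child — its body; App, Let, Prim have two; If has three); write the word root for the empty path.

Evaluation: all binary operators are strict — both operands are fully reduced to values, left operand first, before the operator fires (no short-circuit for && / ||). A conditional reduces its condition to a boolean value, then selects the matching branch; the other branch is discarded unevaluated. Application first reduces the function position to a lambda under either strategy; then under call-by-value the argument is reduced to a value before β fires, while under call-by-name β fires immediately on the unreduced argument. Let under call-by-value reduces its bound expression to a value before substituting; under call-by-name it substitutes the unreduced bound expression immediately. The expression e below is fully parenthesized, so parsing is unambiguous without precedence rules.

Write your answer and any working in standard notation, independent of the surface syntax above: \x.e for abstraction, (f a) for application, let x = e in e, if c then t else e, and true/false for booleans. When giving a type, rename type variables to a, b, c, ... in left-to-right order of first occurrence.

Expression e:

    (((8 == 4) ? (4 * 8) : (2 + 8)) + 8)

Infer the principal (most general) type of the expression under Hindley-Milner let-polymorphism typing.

Answer: Int

Derivation:
  unify Int ~ Int
  unify Int ~ Int
  unify Bool ~ Bool
  unify Int ~ Int
  unify Int ~ Int
  unify Int ~ Int
  unify Int ~ Int
  unify Int ~ Int
  unify Int ~ Int
  unify Int ~ Int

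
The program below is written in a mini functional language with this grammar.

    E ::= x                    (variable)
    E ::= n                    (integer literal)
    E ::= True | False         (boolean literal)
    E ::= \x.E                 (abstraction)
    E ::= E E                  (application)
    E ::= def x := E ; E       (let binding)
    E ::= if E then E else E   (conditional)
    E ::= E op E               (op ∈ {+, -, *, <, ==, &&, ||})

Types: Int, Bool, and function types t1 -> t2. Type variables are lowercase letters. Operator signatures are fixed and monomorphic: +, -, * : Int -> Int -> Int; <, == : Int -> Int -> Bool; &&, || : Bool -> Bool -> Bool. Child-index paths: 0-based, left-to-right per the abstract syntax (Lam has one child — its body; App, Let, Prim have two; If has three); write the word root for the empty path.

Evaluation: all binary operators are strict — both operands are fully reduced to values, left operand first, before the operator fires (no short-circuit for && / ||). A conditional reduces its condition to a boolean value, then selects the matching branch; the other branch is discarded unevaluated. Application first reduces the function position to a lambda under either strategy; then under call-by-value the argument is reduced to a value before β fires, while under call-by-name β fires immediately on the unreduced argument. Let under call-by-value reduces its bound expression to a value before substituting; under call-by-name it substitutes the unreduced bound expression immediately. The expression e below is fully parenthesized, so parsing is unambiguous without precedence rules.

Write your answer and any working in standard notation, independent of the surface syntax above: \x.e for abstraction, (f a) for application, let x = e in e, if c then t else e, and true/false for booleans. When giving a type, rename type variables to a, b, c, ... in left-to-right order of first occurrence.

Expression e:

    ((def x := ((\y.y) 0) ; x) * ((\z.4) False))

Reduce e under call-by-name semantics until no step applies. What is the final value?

Working:
step 0: ((let x = ((\y.y) 0) in x) * ((\z.4) false))
step 1: [let@0] (((\y.y) 0) * ((\z.4) false))
step 2: [beta@0] (0 * ((\z.4) false))
step 3: [beta@1] (0 * 4)
step 4: [delta@root] 0

Answer: 0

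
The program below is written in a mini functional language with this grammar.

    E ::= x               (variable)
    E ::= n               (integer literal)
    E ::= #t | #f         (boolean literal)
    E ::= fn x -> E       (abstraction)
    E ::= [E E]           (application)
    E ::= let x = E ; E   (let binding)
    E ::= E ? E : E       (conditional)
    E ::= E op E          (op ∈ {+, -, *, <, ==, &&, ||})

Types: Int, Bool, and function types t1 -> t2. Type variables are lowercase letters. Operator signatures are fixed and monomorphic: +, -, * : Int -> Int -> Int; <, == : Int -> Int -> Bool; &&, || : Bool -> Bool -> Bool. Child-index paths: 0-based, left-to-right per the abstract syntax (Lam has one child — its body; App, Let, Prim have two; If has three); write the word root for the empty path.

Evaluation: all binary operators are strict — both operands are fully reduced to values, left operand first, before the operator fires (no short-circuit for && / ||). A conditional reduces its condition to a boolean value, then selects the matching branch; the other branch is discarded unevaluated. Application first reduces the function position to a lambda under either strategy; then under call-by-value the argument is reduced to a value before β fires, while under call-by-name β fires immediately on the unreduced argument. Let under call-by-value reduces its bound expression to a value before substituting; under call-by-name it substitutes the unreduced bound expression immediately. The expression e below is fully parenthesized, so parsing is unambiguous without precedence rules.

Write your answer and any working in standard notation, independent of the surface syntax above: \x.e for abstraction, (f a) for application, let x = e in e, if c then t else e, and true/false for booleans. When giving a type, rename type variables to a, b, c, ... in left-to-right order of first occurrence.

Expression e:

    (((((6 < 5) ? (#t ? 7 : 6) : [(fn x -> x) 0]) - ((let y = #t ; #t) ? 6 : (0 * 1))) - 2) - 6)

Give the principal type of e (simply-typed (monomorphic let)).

Trace:
  unify Int ~ Int
  unify Int ~ Int
  unify Bool ~ Bool
  unify Bool ~ Bool
  unify Int ~ Int
x : a
\x._ : a -> a
  unify a -> a ~ Int -> b
  unify a ~ Int
  unify Int ~ b
_ _ : Int
  unify Int ~ Int
  unify Int ~ Int
let y : Bool
  unify Bool ~ Bool
  unify Int ~ Int
  unify Int ~ Int
  unify Int ~ Int
  unify Int ~ Int
  unify Int ~ Int
  unify Int ~ Int
  unify Int ~ Int
  unify Int ~ Int

Answer: Int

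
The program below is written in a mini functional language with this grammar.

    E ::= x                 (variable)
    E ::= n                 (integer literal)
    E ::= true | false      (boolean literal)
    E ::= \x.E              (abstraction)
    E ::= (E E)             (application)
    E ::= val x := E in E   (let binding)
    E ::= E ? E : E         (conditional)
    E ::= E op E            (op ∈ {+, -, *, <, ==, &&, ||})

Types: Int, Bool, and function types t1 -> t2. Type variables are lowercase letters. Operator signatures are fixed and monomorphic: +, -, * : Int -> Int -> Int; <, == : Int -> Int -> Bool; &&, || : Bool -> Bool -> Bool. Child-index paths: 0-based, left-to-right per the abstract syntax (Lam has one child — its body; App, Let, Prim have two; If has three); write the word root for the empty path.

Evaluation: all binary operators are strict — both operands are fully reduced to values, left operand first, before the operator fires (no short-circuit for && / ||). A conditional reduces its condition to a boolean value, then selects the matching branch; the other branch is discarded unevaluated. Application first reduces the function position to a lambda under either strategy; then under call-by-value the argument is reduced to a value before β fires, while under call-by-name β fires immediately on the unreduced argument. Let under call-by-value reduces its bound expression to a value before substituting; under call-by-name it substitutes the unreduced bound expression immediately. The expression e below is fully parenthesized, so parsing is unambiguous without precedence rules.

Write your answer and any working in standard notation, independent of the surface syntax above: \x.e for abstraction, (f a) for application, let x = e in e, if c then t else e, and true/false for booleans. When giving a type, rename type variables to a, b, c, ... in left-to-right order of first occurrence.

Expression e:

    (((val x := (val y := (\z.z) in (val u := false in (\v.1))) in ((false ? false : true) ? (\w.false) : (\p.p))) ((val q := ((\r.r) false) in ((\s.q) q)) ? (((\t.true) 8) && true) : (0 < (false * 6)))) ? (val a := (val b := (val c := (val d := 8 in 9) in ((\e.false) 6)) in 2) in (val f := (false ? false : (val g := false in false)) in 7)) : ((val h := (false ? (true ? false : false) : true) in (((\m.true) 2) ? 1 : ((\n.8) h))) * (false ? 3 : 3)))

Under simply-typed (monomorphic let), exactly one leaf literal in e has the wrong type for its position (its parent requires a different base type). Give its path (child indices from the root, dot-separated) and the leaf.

Answer: 0.1.2.1.0 : false

Trace:
z : a
\z._ : a -> a
let y : a -> a
let u : Bool
\v._ : b -> Int
let x : b -> Int
  unify Bool ~ Bool
  unify Bool ~ Bool
  unify Bool ~ Bool
\w._ : c -> Bool
p : d
\p._ : d -> d
  unify c -> Bool ~ d -> d
  unify c ~ d
  unify Bool ~ d
r : e
\r._ : e -> e
  unify e -> e ~ Bool -> f
  unify e ~ Bool
  unify Bool ~ f
_ _ : Bool
let q : Bool
q : Bool
\s._ : g -> Bool
q : Bool
  unify g -> Bool ~ Bool -> h
  unify g ~ Bool
  unify Bool ~ h
_ _ : Bool
  unify Bool ~ Bool
\t._ : i -> Bool
  unify i -> Bool ~ Int -> j
  unify i ~ Int
  unify Bool ~ j
_ _ : Bool
  unify Bool ~ Bool
  unify Bool ~ Bool
  unify Int ~ Int
  unify Bool ~ Int
  FAIL: mismatch Bool ~ Int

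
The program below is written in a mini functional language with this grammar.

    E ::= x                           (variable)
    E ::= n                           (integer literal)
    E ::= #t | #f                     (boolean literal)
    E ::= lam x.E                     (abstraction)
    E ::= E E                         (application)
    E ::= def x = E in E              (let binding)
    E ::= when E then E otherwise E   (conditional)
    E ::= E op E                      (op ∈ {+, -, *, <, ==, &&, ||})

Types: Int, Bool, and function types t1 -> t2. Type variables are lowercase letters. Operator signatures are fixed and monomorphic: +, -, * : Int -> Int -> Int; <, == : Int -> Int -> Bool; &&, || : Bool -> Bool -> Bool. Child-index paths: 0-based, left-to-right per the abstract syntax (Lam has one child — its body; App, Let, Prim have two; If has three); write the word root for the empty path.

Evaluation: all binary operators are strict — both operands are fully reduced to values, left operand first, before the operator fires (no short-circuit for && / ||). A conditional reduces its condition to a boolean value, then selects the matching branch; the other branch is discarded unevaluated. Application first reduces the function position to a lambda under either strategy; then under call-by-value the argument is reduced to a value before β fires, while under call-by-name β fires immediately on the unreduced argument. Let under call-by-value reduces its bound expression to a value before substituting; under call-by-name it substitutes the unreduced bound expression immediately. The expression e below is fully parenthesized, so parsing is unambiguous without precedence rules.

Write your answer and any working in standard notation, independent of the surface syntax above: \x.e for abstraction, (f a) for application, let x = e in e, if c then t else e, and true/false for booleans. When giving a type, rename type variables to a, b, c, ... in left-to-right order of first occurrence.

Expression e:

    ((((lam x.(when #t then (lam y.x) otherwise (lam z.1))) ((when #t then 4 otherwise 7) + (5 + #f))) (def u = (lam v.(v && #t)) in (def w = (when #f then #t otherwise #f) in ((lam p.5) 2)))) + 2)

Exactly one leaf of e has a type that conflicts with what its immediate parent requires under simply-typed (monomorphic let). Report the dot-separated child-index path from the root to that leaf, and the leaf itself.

Answer: 0.0.1.1.1 : false

Working:
  unify Bool ~ Bool
x : a
\y._ : b -> a
\z._ : c -> Int
  unify b -> a ~ c -> Int
  unify b ~ c
  unify a ~ Int
\x._ : Int -> c -> Int
  unify Bool ~ Bool
  unify Int ~ Int
  unify Int ~ Int
  unify Int ~ Int
  unify Bool ~ Int
  FAIL: mismatch Bool ~ Int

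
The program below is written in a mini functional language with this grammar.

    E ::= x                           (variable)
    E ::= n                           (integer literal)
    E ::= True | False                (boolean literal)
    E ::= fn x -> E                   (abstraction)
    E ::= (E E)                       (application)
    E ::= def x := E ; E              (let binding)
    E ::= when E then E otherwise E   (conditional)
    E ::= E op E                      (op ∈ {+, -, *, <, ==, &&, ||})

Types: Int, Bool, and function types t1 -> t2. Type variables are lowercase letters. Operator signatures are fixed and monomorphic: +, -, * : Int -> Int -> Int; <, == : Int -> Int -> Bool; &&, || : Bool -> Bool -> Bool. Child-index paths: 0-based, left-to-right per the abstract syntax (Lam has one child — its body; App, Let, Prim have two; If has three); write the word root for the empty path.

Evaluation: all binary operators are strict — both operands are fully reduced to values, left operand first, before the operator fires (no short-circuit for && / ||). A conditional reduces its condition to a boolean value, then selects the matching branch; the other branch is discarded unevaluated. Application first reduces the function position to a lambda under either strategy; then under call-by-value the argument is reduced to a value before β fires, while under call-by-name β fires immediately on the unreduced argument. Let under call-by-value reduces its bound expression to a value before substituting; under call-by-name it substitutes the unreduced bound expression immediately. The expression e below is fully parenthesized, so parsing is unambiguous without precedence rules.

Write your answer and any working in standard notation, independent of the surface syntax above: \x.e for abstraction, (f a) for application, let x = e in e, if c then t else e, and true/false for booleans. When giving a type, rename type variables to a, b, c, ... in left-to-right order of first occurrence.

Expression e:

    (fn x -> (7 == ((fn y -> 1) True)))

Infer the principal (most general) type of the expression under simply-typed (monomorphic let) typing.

Derivation:
  unify Int ~ Int
\y._ : b -> Int
  unify b -> Int ~ Bool -> c
  unify b ~ Bool
  unify Int ~ c
_ _ : Int
  unify Int ~ Int
\x._ : a -> Bool

Answer: a -> Bool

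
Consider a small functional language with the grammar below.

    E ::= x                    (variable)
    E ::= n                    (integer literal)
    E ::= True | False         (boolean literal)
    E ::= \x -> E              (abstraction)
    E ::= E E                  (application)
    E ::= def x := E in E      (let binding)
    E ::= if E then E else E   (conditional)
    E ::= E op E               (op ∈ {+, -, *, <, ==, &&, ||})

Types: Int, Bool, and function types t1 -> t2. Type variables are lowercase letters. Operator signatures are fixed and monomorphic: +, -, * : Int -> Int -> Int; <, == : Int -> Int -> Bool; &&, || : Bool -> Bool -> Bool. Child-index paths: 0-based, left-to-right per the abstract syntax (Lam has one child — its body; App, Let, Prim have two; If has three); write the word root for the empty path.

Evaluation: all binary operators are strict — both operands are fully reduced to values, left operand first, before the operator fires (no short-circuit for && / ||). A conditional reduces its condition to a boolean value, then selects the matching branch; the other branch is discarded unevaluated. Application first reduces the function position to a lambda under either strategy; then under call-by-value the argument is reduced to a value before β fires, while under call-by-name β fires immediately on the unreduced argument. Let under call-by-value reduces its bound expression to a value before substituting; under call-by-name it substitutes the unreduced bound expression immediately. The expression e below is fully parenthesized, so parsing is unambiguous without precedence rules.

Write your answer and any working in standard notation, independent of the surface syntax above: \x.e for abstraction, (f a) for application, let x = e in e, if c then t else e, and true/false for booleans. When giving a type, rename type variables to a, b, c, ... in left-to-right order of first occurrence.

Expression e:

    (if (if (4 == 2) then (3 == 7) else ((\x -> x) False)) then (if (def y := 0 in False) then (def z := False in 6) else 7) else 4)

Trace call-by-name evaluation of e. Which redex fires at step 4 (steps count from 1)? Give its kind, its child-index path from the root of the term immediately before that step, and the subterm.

Trace:
step 0: (if (if (4 == 2) then (3 == 7) else ((\x.x) false)) then (if (let y = 0 in false) then (let z = false in 6) else 7) else 4)
step 1: [delta@0.0] (if (if false then (3 == 7) else ((\x.x) false)) then (if (let y = 0 in false) then (let z = false in 6) else 7) else 4)
step 2: [if@0] (if ((\x.x) false) then (if (let y = 0 in false) then (let z = false in 6) else 7) else 4)
step 3: [beta@0] (if false then (if (let y = 0 in false) then (let z = false in 6) else 7) else 4)
step 4: [if@root] 4

Answer: if at root : (if false then (if (let y = 0 in false) then (let z = false in 6) else 7) else 4)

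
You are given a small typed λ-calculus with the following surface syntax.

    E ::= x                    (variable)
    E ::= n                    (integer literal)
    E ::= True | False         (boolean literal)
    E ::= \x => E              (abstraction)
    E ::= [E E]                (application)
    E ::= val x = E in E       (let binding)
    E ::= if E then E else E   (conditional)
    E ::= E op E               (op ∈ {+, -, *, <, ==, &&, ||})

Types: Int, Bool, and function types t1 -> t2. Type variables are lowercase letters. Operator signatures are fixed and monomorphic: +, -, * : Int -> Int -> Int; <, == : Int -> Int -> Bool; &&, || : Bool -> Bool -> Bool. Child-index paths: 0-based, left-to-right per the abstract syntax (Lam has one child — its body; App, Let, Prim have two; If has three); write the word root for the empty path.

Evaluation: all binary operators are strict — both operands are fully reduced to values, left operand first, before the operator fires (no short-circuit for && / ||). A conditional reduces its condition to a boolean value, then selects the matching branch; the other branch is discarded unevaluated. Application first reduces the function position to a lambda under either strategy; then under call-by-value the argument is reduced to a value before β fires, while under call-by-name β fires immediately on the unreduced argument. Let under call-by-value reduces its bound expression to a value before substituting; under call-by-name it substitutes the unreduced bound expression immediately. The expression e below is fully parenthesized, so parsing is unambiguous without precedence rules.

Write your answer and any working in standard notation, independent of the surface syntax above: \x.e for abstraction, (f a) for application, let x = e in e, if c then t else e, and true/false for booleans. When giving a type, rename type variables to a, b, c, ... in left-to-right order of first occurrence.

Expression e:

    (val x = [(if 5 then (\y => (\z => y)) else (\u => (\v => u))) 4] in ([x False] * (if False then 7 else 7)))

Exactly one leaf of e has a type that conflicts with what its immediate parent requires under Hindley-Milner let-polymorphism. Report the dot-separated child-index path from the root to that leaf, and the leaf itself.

Derivation:
  unify Int ~ Bool
  FAIL: mismatch Int ~ Bool

Answer: 0.0.0 : 5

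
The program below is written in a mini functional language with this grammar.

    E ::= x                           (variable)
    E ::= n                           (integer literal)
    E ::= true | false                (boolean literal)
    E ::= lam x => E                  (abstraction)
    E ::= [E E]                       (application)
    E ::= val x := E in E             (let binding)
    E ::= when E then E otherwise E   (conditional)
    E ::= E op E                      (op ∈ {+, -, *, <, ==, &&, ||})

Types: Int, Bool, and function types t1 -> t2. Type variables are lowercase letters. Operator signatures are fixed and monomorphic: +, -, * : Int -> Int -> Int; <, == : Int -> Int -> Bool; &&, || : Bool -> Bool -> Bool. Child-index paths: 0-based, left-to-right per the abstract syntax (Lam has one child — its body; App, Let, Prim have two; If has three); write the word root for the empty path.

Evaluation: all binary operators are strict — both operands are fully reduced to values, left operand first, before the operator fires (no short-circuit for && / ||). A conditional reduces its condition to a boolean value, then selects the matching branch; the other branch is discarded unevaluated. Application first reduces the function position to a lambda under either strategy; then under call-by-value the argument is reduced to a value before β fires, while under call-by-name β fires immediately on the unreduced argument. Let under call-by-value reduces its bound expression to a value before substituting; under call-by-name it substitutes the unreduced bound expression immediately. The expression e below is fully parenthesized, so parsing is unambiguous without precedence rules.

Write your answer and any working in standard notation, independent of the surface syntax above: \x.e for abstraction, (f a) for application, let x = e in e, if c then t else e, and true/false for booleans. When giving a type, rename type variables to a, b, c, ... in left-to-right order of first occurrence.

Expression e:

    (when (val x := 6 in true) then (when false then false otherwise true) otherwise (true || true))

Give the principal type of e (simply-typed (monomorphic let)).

Working:
let x : Int
  unify Bool ~ Bool
  unify Bool ~ Bool
  unify Bool ~ Bool
  unify Bool ~ Bool
  unify Bool ~ Bool
  unify Bool ~ Bool

Answer: Bool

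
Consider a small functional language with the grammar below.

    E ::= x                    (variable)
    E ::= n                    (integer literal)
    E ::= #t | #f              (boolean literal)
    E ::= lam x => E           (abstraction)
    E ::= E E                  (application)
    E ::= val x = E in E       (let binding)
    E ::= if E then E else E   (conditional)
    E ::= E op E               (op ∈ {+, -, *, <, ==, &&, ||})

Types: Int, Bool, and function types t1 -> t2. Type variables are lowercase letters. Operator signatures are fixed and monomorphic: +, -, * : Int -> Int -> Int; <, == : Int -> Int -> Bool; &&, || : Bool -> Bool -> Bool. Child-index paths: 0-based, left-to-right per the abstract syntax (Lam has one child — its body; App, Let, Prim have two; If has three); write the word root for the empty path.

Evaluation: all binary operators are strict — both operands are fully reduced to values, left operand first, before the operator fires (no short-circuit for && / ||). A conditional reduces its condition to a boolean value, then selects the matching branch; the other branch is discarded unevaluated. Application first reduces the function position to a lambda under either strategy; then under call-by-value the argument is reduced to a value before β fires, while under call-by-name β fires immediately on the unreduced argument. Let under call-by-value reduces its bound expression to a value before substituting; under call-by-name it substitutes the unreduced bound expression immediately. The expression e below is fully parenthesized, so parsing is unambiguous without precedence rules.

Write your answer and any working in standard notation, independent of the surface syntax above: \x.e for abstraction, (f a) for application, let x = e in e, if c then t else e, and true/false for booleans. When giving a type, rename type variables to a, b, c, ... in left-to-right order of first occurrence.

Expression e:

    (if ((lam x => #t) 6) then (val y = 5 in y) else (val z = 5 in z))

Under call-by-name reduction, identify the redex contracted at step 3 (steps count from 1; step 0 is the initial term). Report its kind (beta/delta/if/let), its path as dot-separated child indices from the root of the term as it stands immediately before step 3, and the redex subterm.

Trace:
step 0: (if ((\x.true) 6) then (let y = 5 in y) else (let z = 5 in z))
step 1: [beta@0] (if true then (let y = 5 in y) else (let z = 5 in z))
step 2: [if@root] (let y = 5 in y)
step 3: [let@root] 5

Answer: let at root : (let y = 5 in y)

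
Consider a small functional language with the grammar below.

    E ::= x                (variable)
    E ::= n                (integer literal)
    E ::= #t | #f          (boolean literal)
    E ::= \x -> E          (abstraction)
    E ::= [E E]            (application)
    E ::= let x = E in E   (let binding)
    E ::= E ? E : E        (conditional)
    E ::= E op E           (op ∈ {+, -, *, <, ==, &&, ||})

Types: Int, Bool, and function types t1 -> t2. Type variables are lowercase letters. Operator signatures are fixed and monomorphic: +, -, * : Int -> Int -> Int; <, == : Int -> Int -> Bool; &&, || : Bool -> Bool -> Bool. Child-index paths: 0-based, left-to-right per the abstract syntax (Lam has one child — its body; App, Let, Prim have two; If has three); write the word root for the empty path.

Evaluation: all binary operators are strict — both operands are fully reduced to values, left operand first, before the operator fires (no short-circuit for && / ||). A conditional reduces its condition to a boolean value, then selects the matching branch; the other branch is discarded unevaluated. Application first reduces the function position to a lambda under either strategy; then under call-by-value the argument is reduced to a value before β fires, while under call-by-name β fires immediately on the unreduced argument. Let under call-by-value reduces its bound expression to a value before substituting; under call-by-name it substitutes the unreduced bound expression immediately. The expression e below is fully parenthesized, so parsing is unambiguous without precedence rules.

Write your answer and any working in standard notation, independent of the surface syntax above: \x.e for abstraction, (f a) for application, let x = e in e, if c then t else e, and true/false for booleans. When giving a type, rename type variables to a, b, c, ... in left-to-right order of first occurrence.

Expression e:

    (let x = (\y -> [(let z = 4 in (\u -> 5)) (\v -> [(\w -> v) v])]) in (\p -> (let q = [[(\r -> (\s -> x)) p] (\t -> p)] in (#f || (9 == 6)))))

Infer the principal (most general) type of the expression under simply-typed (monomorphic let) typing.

Derivation:
let z : Int
\u._ : b -> Int
v : c
\w._ : d -> c
v : c
  unify d -> c ~ c -> e
  unify d ~ c
  unify c ~ e
_ _ : e
\v._ : e -> e
  unify b -> Int ~ (e -> e) -> f
  unify b ~ e -> e
  unify Int ~ f
_ _ : Int
\y._ : a -> Int
let x : a -> Int
x : a -> Int
\s._ : i -> a -> Int
\r._ : h -> i -> a -> Int
p : g
  unify h -> i -> a -> Int ~ g -> j
  unify h ~ g
  unify i -> a -> Int ~ j
_ _ : i -> a -> Int
p : g
\t._ : k -> g
  unify i -> a -> Int ~ (k -> g) -> l
  unify i ~ k -> g
  unify a -> Int ~ l
_ _ : a -> Int
let q : a -> Int
  unify Bool ~ Bool
  unify Int ~ Int
  unify Int ~ Int
  unify Bool ~ Bool
\p._ : g -> Bool

Answer: a -> Bool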